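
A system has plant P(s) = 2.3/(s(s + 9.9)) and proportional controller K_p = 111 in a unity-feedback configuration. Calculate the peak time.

T_p = 0.207 s

Closed-loop characteristic equation: s² + 9.9s + 255.3 = 0, so ω_n = 15.98 rad/s and ζ = 9.9/(2·15.98) = 0.3098.
Damped frequency ω_d = ω_n√(1−ζ²) = 15.19 rad/s, so peak time T_p = π/ω_d = 0.207 s.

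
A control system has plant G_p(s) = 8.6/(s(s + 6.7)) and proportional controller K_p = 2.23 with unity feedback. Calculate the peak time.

From 1 + K_pG_p(s) = 0: s² + 6.7s + 19.18 = 0 ⇒ ω_n = 4.379, ζ = 0.765.
Damped frequency ω_d = ω_n√(1−ζ²) = 2.821 rad/s, so peak time T_p = π/ω_d = 1.11 s.

T_p = 1.11 s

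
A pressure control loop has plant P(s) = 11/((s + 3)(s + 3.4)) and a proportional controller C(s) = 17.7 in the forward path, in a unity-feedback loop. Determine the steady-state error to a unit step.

0.0498

The loop is type 0. Static position error constant K_pos = C(0)·P(0) = 17.7·1.078 = 19.09.
Steady-state error to a unit step: e_ss = 1/(1+K_pos) = 1/20.09 = 0.0498.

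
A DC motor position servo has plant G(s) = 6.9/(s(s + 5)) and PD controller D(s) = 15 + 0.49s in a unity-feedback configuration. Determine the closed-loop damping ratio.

Forward path: (15 + 0.49s)·6.9/(s(s+5)). The closed-loop characteristic equation is s² + (5 + 6.9·0.49)s + 6.9·15 = 0.
That is s² + 8.381s + 103.5 = 0, so ω_n = 10.17 rad/s and ζ = 8.381/(2·10.17) = 0.4119.

ζ = 0.412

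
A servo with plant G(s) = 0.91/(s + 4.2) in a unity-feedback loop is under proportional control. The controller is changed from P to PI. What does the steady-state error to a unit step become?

0

Adding integral action puts a pole at s = 0 in the forward path, raising the system type to 1; a type-1 loop has zero steady-state error to a step.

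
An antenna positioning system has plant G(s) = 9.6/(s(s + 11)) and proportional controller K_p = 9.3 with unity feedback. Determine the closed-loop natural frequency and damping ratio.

The closed-loop denominator is s(s+11) + 9.3·9.6 = s² + 11s + 89.28.
So ω_n² = 89.28 ⇒ ω_n = 9.449 rad/s, and ζ = 11/(2ω_n) = 0.582.

ω_n = 9.45 rad/s, ζ = 0.582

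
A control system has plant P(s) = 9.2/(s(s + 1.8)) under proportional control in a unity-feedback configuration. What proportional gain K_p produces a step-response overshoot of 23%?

From %OS = 100·exp(−πζ/√(1−ζ²)) = 23%, ζ = −ln(0.23)/√(π²+ln²(0.23)) = 0.4237.
Characteristic equation s² + 1.8s + 9.2K_p = 0 gives ζ = 1.8/(2√(9.2K_p)).
Setting ζ = 0.4237: √(9.2K_p) = 1.8/(2·0.4237) = 2.124, so K_p = 4.511/9.2 = 0.49.

K_p = 0.49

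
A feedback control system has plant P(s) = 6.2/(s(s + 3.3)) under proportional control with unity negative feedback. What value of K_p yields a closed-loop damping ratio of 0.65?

Closed-loop characteristic equation: s² + 3.3s + K_p·6.2 = 0.
So ω_n = √(6.2K_p) and 2ζω_n = 3.3, giving ζ = 3.3/(2√(6.2K_p)).
Setting ζ = 0.65: √(6.2K_p) = 3.3/(2·0.65) = 2.538, so K_p = 6.444/6.2 = 1.04.

K_p = 1.04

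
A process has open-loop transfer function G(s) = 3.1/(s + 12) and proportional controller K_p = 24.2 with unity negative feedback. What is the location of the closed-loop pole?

s = -87.02

Closed-loop transfer function: T(s) = K_p·G(s)/(1 + K_p·G(s)) = 75.02/(s + 12 + 75.02) = 75.02/(s + 87.02).
The closed-loop pole is at s = −87.02.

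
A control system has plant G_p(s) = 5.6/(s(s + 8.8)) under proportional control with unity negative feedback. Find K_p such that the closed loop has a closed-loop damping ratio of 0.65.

Closed-loop characteristic equation: s² + 8.8s + K_p·5.6 = 0.
So ω_n = √(5.6K_p) and 2ζω_n = 8.8, giving ζ = 8.8/(2√(5.6K_p)).
Setting ζ = 0.65: √(5.6K_p) = 8.8/(2·0.65) = 6.769, so K_p = 45.82/5.6 = 8.18.

K_p = 8.18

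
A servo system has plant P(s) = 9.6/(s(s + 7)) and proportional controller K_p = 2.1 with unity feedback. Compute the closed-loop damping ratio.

ζ = 0.78

With unity feedback the closed-loop characteristic equation is s² + 7s + 2.1·9.6 = s² + 7s + 20.16 = 0.
Matching s² + 2ζω_n s + ω_n²: ω_n = √20.16 = 4.49 rad/s and 2ζω_n = 7, so ζ = 7/(2·4.49) = 0.78.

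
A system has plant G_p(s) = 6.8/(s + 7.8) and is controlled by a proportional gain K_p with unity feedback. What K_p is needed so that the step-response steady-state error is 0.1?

Steady-state error for a unit step on this type-0 loop is 1/(1 + K_p·G_p(0)).
G_p(0) = 0.8718. Require 1/(1 + K_p·0.8718) = 0.1, so 1 + 0.8718·K_p = 10.
K_p = (10 − 1)/0.8718 = 10.3.

K_p = 10.3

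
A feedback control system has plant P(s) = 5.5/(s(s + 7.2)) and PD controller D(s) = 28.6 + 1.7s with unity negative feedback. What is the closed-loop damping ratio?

ζ = 0.66

Forward path: (28.6 + 1.7s)·5.5/(s(s+7.2)). The closed-loop characteristic equation is s² + (7.2 + 5.5·1.7)s + 5.5·28.6 = 0.
That is s² + 16.55s + 157.3 = 0, so ω_n = 12.54 rad/s and ζ = 16.55/(2·12.54) = 0.6598.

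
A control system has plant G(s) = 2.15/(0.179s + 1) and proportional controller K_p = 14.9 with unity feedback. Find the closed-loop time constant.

τ = 0.00542 s

Closed loop: T(s) = K_p·G/(1+K_p·G) = 32.03/(0.179s + 1 + 32.03), with pole at s = −(1 + 32.03)/0.179 = −184.6.
Closed-loop time constant τ = 1/184.6 = 0.00542 s.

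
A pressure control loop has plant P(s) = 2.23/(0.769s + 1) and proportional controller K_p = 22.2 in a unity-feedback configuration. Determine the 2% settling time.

T_s ≈ 0.0609 s

Closed loop: T(s) = K_p·P/(1+K_p·P) = 49.51/(0.769s + 1 + 49.51), with pole at s = −(1 + 49.51)/0.769 = −65.68.
τ = 1/65.68 = 0.01523 s, so 2% settling time ≈ 4τ = 0.0609 s.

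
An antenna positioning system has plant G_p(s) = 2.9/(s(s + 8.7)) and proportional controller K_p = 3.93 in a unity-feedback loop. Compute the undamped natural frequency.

1 + K_p·G_p(s) = 0 gives s² + 8.7s + 11.4 = 0.
Matching s² + 2ζω_n s + ω_n²: ω_n = √11.4 = 3.376 rad/s and 2ζω_n = 8.7, so ζ = 8.7/(2·3.376) = 1.29.

ω_n = 3.38 rad/s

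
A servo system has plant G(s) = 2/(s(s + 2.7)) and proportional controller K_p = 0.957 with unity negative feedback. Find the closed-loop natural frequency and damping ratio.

The closed-loop denominator is s(s+2.7) + 0.957·2 = s² + 2.7s + 1.914.
So ω_n² = 1.914 ⇒ ω_n = 1.383 rad/s, and ζ = 2.7/(2ω_n) = 0.976.

ω_n = 1.38 rad/s, ζ = 0.976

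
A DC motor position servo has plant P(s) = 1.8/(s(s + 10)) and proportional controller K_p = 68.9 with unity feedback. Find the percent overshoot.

From 1 + K_pP(s) = 0: s² + 10s + 124 = 0 ⇒ ω_n = 11.14, ζ = 0.449.
%OS = 100·exp(−πζ/√(1−ζ²)) = 100·exp(−π·0.449/√0.7984) = 20.6%.

20.6%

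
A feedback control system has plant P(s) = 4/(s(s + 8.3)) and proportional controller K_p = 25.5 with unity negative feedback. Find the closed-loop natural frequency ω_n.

ω_n = 10.1 rad/s

1 + K_p·P(s) = 0 gives s² + 8.3s + 102 = 0.
Matching s² + 2ζω_n s + ω_n²: ω_n = √102 = 10.1 rad/s and 2ζω_n = 8.3, so ζ = 8.3/(2·10.1) = 0.411.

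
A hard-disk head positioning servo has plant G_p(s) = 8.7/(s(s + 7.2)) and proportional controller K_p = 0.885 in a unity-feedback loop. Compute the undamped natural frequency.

ω_n = 2.77 rad/s

The closed-loop denominator is s(s+7.2) + 0.885·8.7 = s² + 7.2s + 7.699.
So ω_n² = 7.699 ⇒ ω_n = 2.775 rad/s, and ζ = 7.2/(2ω_n) = 1.3.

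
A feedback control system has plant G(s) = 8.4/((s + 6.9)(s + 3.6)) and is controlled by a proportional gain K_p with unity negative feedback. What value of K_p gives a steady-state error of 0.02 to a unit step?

K_p = 145

The loop is type 0, so e_ss(step) = 1/(1 + K_pos) with K_pos = K_p·G(0).
G(0) = 0.3382. Require 1/(1 + K_p·0.3382) = 0.02, so 1 + 0.3382·K_p = 50.
K_p = (50 − 1)/0.3382 = 145.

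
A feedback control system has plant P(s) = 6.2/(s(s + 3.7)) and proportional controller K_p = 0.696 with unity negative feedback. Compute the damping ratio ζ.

ζ = 0.891

With unity feedback the closed-loop characteristic equation is s² + 3.7s + 0.696·6.2 = s² + 3.7s + 4.315 = 0.
Matching s² + 2ζω_n s + ω_n²: ω_n = √4.315 = 2.077 rad/s and 2ζω_n = 3.7, so ζ = 3.7/(2·2.077) = 0.891.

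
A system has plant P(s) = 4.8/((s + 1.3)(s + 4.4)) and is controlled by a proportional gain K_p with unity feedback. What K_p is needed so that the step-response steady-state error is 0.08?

K_p = 13.7

Steady-state error for a unit step on this type-0 loop is 1/(1 + K_p·P(0)).
P(0) = 0.8392. Require 1/(1 + K_p·0.8392) = 0.08, so 1 + 0.8392·K_p = 12.5.
K_p = (12.5 − 1)/0.8392 = 13.7.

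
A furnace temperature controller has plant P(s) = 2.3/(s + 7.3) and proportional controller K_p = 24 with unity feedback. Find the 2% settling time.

T_s ≈ 0.064 s

Closed-loop transfer function: T(s) = K_p·P(s)/(1 + K_p·P(s)) = 55.2/(s + 7.3 + 55.2) = 55.2/(s + 62.5).
Time constant τ = 1/62.5 = 0.016 s, so the 2% settling time is about 4τ = 0.064 s.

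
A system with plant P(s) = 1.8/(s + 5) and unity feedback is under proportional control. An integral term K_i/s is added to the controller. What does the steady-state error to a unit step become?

Adding integral action puts a pole at s = 0 in the forward path, raising the system type to 1; a type-1 loop has zero steady-state error to a step.

0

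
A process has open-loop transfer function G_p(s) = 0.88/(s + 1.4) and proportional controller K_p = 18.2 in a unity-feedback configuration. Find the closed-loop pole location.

Closed-loop transfer function: T(s) = K_p·G_p(s)/(1 + K_p·G_p(s)) = 16.02/(s + 1.4 + 16.02) = 16.02/(s + 17.42).
The closed-loop pole is at s = −17.42.

s = -17.42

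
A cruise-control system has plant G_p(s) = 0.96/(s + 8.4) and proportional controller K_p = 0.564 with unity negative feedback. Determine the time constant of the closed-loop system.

τ = 0.112 s

Closed-loop transfer function: T(s) = K_p·G_p(s)/(1 + K_p·G_p(s)) = 0.5414/(s + 8.4 + 0.5414) = 0.5414/(s + 8.941).
Time constant τ = 1/8.941 = 0.112 s.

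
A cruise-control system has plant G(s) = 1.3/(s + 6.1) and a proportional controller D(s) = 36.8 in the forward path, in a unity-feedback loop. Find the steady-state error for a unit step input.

0.113

The loop is type 0. Static position error constant K_pos = D(0)·G(0) = 36.8·0.2131 = 7.843.
Steady-state error to a unit step: e_ss = 1/(1+K_pos) = 1/8.843 = 0.113.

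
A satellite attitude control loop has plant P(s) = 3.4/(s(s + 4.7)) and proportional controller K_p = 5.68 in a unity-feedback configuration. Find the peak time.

Closed-loop characteristic equation: s² + 4.7s + 19.31 = 0, so ω_n = 4.395 rad/s and ζ = 4.7/(2·4.395) = 0.5348.
Damped frequency ω_d = ω_n√(1−ζ²) = 3.713 rad/s, so peak time T_p = π/ω_d = 0.846 s.

T_p = 0.846 s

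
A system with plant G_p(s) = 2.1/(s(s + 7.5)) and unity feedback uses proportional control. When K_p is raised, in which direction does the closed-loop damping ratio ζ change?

decrease

ζ = 7.5/(2√(2.1K_p)); increasing K_p raises the denominator, so ζ falls.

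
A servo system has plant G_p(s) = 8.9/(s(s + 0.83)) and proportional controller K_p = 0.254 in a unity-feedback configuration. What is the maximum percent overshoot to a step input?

40.6%

The closed-loop denominator s² + 0.83s + 2.261 gives ω_n = √2.261 = 1.504 and ζ = 0.83/(2ω_n) = 0.276.
%OS = 100·exp(−πζ/√(1−ζ²)) = 100·exp(−π·0.276/√0.9238) = 40.6%.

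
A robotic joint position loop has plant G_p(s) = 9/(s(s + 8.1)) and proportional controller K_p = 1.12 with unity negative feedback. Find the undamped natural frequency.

With unity feedback the closed-loop characteristic equation is s² + 8.1s + 1.12·9 = s² + 8.1s + 10.08 = 0.
So ω_n² = 10.08 ⇒ ω_n = 3.175 rad/s, and ζ = 8.1/(2ω_n) = 1.28.

ω_n = 3.17 rad/s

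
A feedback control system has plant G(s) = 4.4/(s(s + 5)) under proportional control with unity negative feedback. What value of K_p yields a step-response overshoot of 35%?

From %OS = 100·exp(−πζ/√(1−ζ²)) = 35%, ζ = −ln(0.35)/√(π²+ln²(0.35)) = 0.3169.
Characteristic equation s² + 5s + 4.4K_p = 0 gives ζ = 5/(2√(4.4K_p)).
Setting ζ = 0.3169: √(4.4K_p) = 5/(2·0.3169) = 7.888, so K_p = 62.22/4.4 = 14.1.

K_p = 14.1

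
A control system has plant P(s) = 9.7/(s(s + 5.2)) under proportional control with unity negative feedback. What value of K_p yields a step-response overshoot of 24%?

K_p = 4.07

From %OS = 100·exp(−πζ/√(1−ζ²)) = 24%, ζ = −ln(0.24)/√(π²+ln²(0.24)) = 0.4136.
Characteristic equation s² + 5.2s + 9.7K_p = 0 gives ζ = 5.2/(2√(9.7K_p)).
Setting ζ = 0.4136: √(9.7K_p) = 5.2/(2·0.4136) = 6.286, so K_p = 39.52/9.7 = 4.07.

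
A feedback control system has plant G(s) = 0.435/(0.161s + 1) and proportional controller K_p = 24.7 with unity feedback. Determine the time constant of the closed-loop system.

Closed loop: T(s) = K_p·G/(1+K_p·G) = 10.74/(0.161s + 1 + 10.74), with pole at s = −(1 + 10.74)/0.161 = −72.95.
Closed-loop time constant τ = 1/72.95 = 0.0137 s.

τ = 0.0137 s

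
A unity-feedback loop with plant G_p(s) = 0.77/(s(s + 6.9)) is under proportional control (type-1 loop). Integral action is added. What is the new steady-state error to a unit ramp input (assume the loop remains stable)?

The integrator raises the loop to type 2, so K_v → ∞ and e_ss to a ramp is zero.

0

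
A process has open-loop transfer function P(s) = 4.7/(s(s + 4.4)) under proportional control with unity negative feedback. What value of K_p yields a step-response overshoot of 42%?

K_p = 14.5

From %OS = 100·exp(−πζ/√(1−ζ²)) = 42%, ζ = −ln(0.42)/√(π²+ln²(0.42)) = 0.2662.
Characteristic equation s² + 4.4s + 4.7K_p = 0 gives ζ = 4.4/(2√(4.7K_p)).
Setting ζ = 0.2662: √(4.7K_p) = 4.4/(2·0.2662) = 8.265, so K_p = 68.32/4.7 = 14.5.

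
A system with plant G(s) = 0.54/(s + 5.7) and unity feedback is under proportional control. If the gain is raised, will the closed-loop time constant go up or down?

Closed-loop pole is at s = −(5.7+K_p·0.54); larger K_p moves it further left, so τ = 1/(5.7+K_p·0.54) decreases.

decrease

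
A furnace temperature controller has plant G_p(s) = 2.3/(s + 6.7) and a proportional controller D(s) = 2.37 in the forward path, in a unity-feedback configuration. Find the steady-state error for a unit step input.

The loop is type 0. Static position error constant K_pos = D(0)·G_p(0) = 2.37·0.3433 = 0.8136.
Steady-state error to a unit step: e_ss = 1/(1+K_pos) = 1/1.814 = 0.551.

0.551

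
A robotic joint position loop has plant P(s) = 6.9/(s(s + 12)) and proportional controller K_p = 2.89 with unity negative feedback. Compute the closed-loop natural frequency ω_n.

1 + K_p·P(s) = 0 gives s² + 12s + 19.94 = 0.
Matching s² + 2ζω_n s + ω_n²: ω_n = √19.94 = 4.466 rad/s and 2ζω_n = 12, so ζ = 12/(2·4.466) = 1.34.

ω_n = 4.47 rad/s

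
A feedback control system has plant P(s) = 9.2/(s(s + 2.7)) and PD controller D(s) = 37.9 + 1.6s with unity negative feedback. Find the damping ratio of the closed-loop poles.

ζ = 0.466

Forward path: (37.9 + 1.6s)·9.2/(s(s+2.7)). The closed-loop characteristic equation is s² + (2.7 + 9.2·1.6)s + 9.2·37.9 = 0.
That is s² + 17.42s + 348.7 = 0, so ω_n = 18.67 rad/s and ζ = 17.42/(2·18.67) = 0.4664.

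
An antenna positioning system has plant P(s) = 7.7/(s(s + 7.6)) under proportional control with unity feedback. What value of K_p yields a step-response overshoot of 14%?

K_p = 6.66

From %OS = 100·exp(−πζ/√(1−ζ²)) = 14%, ζ = −ln(0.14)/√(π²+ln²(0.14)) = 0.5305.
Characteristic equation s² + 7.6s + 7.7K_p = 0 gives ζ = 7.6/(2√(7.7K_p)).
Setting ζ = 0.5305: √(7.7K_p) = 7.6/(2·0.5305) = 7.163, so K_p = 51.31/7.7 = 6.66.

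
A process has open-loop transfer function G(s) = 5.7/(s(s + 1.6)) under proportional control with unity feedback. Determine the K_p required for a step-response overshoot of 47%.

From %OS = 100·exp(−πζ/√(1−ζ²)) = 47%, ζ = −ln(0.47)/√(π²+ln²(0.47)) = 0.2337.
Characteristic equation s² + 1.6s + 5.7K_p = 0 gives ζ = 1.6/(2√(5.7K_p)).
Setting ζ = 0.2337: √(5.7K_p) = 1.6/(2·0.2337) = 3.424, so K_p = 11.72/5.7 = 2.06.

K_p = 2.06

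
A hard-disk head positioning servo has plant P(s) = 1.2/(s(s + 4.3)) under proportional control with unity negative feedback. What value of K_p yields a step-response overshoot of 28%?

K_p = 27.3

From %OS = 100·exp(−πζ/√(1−ζ²)) = 28%, ζ = −ln(0.28)/√(π²+ln²(0.28)) = 0.3755.
Characteristic equation s² + 4.3s + 1.2K_p = 0 gives ζ = 4.3/(2√(1.2K_p)).
Setting ζ = 0.3755: √(1.2K_p) = 4.3/(2·0.3755) = 5.725, so K_p = 32.78/1.2 = 27.3.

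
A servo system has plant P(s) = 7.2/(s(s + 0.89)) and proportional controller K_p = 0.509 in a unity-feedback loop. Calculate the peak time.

T_p = 1.69 s

From 1 + K_pP(s) = 0: s² + 0.89s + 3.665 = 0 ⇒ ω_n = 1.914, ζ = 0.2325.
Damped frequency ω_d = ω_n√(1−ζ²) = 1.862 rad/s, so peak time T_p = π/ω_d = 1.69 s.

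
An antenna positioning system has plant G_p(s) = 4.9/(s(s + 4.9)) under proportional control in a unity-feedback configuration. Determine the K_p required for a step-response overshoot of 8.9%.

From %OS = 100·exp(−πζ/√(1−ζ²)) = 8.9%, ζ = −ln(0.089)/√(π²+ln²(0.089)) = 0.6101.
Characteristic equation s² + 4.9s + 4.9K_p = 0 gives ζ = 4.9/(2√(4.9K_p)).
Setting ζ = 0.6101: √(4.9K_p) = 4.9/(2·0.6101) = 4.016, so K_p = 16.13/4.9 = 3.29.

K_p = 3.29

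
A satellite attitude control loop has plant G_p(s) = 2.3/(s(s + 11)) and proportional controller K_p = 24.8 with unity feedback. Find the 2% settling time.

Closed-loop characteristic equation: s² + 11s + 57.04 = 0, so ω_n = 7.552 rad/s and ζ = 11/(2·7.552) = 0.7282.
2% settling time T_s ≈ 4/(ζω_n) = 4/5.5 = 0.727 s.

T_s ≈ 0.727 s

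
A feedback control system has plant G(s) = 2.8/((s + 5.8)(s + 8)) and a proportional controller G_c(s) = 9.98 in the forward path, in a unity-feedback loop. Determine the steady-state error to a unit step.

The loop is type 0. Static position error constant K_pos = G_c(0)·G(0) = 9.98·0.06034 = 0.6022.
Steady-state error to a unit step: e_ss = 1/(1+K_pos) = 1/1.602 = 0.624.

0.624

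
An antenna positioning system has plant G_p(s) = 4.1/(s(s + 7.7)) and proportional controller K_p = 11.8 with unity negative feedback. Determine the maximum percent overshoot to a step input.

12.4%

Closed-loop characteristic equation: s² + 7.7s + 48.38 = 0, so ω_n = 6.956 rad/s and ζ = 7.7/(2·6.956) = 0.5535.
%OS = 100·exp(−πζ/√(1−ζ²)) = 100·exp(−π·0.5535/√0.6936) = 12.4%.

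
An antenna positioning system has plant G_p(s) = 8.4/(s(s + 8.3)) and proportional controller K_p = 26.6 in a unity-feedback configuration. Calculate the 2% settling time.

From 1 + K_pG_p(s) = 0: s² + 8.3s + 223.4 = 0 ⇒ ω_n = 14.95, ζ = 0.2776.
2% settling time T_s ≈ 4/(ζω_n) = 4/4.15 = 0.964 s.

T_s ≈ 0.964 s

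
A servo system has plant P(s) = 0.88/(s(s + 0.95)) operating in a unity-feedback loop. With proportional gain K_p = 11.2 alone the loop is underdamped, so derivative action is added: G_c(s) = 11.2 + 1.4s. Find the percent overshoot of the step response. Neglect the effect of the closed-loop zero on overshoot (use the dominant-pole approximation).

Forward path: (11.2 + 1.4s)·0.88/(s(s+0.95)). The closed-loop characteristic equation is s² + (0.95 + 0.88·1.4)s + 0.88·11.2 = 0.
That is s² + 2.182s + 9.856 = 0, so ω_n = 3.139 rad/s and ζ = 2.182/(2·3.139) = 0.3475.
%OS = 100·exp(−πζ/√(1−ζ²)) = 31.2%.

31.2%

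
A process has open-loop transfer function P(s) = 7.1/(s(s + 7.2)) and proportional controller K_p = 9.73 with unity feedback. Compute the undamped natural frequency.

ω_n = 8.31 rad/s

The closed-loop denominator is s(s+7.2) + 9.73·7.1 = s² + 7.2s + 69.08.
So ω_n² = 69.08 ⇒ ω_n = 8.312 rad/s, and ζ = 7.2/(2ω_n) = 0.433.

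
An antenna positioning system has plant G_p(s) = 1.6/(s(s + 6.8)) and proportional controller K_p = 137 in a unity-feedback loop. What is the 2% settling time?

From 1 + K_pG_p(s) = 0: s² + 6.8s + 219.2 = 0 ⇒ ω_n = 14.81, ζ = 0.2296.
2% settling time T_s ≈ 4/(ζω_n) = 4/3.4 = 1.18 s.

T_s ≈ 1.18 s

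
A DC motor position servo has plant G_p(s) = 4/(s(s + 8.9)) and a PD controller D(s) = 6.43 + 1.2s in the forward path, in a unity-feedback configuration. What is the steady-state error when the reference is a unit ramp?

The loop has one pole at the origin (type 1). Velocity error constant K_v = lim_{s→0} s·D(s)G_p(s) = 6.43·4/8.9 = 2.89.
Steady-state error to a unit ramp: e_ss = 1/K_v = 0.346.

0.346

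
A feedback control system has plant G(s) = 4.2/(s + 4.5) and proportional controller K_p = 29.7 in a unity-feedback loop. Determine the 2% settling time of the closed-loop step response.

Closed-loop transfer function: T(s) = K_p·G(s)/(1 + K_p·G(s)) = 124.7/(s + 4.5 + 124.7) = 124.7/(s + 129.2).
Time constant τ = 1/129.2 = 0.007738 s, so the 2% settling time is about 4τ = 0.031 s.

T_s ≈ 0.031 s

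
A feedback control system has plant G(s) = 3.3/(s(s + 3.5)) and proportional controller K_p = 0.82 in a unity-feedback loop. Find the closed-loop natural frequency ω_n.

ω_n = 1.64 rad/s

1 + K_p·G(s) = 0 gives s² + 3.5s + 2.706 = 0.
So ω_n² = 2.706 ⇒ ω_n = 1.645 rad/s, and ζ = 3.5/(2ω_n) = 1.06.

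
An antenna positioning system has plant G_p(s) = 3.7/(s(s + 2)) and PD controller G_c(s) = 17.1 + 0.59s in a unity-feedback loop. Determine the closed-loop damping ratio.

ζ = 0.263

Forward path: (17.1 + 0.59s)·3.7/(s(s+2)). The closed-loop characteristic equation is s² + (2 + 3.7·0.59)s + 3.7·17.1 = 0.
That is s² + 4.183s + 63.27 = 0, so ω_n = 7.954 rad/s and ζ = 4.183/(2·7.954) = 0.2629.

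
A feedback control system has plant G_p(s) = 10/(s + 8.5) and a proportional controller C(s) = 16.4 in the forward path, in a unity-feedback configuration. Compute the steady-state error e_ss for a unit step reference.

0.0493

The loop is type 0. Static position error constant K_pos = C(0)·G_p(0) = 16.4·1.176 = 19.29.
Steady-state error to a unit step: e_ss = 1/(1+K_pos) = 1/20.29 = 0.0493.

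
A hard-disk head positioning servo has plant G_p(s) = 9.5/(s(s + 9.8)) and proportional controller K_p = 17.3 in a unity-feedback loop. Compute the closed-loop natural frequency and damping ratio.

The closed-loop denominator is s(s+9.8) + 17.3·9.5 = s² + 9.8s + 164.3.
So ω_n² = 164.3 ⇒ ω_n = 12.82 rad/s, and ζ = 9.8/(2ω_n) = 0.382.

ω_n = 12.8 rad/s, ζ = 0.382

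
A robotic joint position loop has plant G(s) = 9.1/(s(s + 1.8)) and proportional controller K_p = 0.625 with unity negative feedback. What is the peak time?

T_p = 1.42 s

The closed-loop denominator s² + 1.8s + 5.688 gives ω_n = √5.688 = 2.385 and ζ = 1.8/(2ω_n) = 0.3774.
Damped frequency ω_d = ω_n√(1−ζ²) = 2.209 rad/s, so peak time T_p = π/ω_d = 1.42 s.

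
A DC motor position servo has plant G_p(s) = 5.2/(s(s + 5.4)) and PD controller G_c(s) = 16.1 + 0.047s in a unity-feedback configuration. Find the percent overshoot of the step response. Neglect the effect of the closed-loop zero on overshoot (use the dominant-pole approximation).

36.1%

Forward path: (16.1 + 0.047s)·5.2/(s(s+5.4)). The closed-loop characteristic equation is s² + (5.4 + 5.2·0.047)s + 5.2·16.1 = 0.
That is s² + 5.644s + 83.72 = 0, so ω_n = 9.15 rad/s and ζ = 5.644/(2·9.15) = 0.3084.
%OS = 100·exp(−πζ/√(1−ζ²)) = 36.1%.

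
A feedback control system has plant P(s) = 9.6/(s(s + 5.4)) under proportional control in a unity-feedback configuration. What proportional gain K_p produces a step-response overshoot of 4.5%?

K_p = 1.54

From %OS = 100·exp(−πζ/√(1−ζ²)) = 4.5%, ζ = −ln(0.045)/√(π²+ln²(0.045)) = 0.7025.
Characteristic equation s² + 5.4s + 9.6K_p = 0 gives ζ = 5.4/(2√(9.6K_p)).
Setting ζ = 0.7025: √(9.6K_p) = 5.4/(2·0.7025) = 3.843, so K_p = 14.77/9.6 = 1.54.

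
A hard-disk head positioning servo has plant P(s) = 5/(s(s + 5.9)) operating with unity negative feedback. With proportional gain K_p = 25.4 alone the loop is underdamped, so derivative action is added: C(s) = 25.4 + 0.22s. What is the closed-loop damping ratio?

ζ = 0.311

Forward path: (25.4 + 0.22s)·5/(s(s+5.9)). The closed-loop characteristic equation is s² + (5.9 + 5·0.22)s + 5·25.4 = 0.
That is s² + 7s + 127 = 0, so ω_n = 11.27 rad/s and ζ = 7/(2·11.27) = 0.3106.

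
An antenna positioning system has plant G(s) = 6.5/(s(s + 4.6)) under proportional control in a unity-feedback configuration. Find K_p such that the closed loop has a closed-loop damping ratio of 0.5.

Closed-loop characteristic equation: s² + 4.6s + K_p·6.5 = 0.
So ω_n = √(6.5K_p) and 2ζω_n = 4.6, giving ζ = 4.6/(2√(6.5K_p)).
Setting ζ = 0.5: √(6.5K_p) = 4.6/(2·0.5) = 4.6, so K_p = 21.16/6.5 = 3.26.

K_p = 3.26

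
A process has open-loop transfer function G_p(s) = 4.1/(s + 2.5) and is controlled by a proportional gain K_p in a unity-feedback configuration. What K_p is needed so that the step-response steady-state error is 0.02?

K_p = 29.9

For a type-0 loop with proportional control, e_ss = 1/(1 + K_p·G_p(0)).
G_p(0) = 1.64. Require 1/(1 + K_p·1.64) = 0.02, so 1 + 1.64·K_p = 50.
K_p = (50 − 1)/1.64 = 29.9.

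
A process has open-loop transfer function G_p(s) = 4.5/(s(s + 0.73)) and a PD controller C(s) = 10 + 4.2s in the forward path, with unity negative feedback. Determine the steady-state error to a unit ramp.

0.0162

The loop has one pole at the origin (type 1). Velocity error constant K_v = lim_{s→0} s·C(s)G_p(s) = 10·4.5/0.73 = 61.64.
Steady-state error to a unit ramp: e_ss = 1/K_v = 0.0162.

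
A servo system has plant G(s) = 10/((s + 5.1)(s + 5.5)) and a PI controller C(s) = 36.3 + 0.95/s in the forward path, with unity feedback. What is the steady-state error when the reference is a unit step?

0

The open loop C(s)G(s) has a pole at the origin (type 1), so the static position error constant is infinite and e_ss = 1/(1+∞) = 0.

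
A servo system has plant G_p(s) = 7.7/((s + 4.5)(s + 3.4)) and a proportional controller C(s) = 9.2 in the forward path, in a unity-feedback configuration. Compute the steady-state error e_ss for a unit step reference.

0.178

The loop is type 0. Static position error constant K_pos = C(0)·G_p(0) = 9.2·0.5033 = 4.63.
Steady-state error to a unit step: e_ss = 1/(1+K_pos) = 1/5.63 = 0.178.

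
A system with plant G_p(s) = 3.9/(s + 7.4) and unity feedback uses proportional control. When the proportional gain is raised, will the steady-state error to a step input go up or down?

decrease

e_ss = 1/(1 + K_p·G_p(0)); a larger K_p raises the denominator, so e_ss decreases.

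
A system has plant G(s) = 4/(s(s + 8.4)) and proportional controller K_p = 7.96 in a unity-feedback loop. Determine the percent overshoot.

From 1 + K_pG(s) = 0: s² + 8.4s + 31.84 = 0 ⇒ ω_n = 5.643, ζ = 0.7443.
%OS = 100·exp(−πζ/√(1−ζ²)) = 100·exp(−π·0.7443/√0.446) = 3.02%.

3.02%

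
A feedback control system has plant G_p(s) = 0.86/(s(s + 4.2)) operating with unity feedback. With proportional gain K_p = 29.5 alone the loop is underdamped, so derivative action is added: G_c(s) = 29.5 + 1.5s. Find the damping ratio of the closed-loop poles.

Forward path: (29.5 + 1.5s)·0.86/(s(s+4.2)). The closed-loop characteristic equation is s² + (4.2 + 0.86·1.5)s + 0.86·29.5 = 0.
That is s² + 5.49s + 25.37 = 0, so ω_n = 5.037 rad/s and ζ = 5.49/(2·5.037) = 0.545.

ζ = 0.545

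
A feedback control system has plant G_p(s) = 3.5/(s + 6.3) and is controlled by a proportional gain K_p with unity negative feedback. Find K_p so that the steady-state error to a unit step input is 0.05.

The loop is type 0, so e_ss(step) = 1/(1 + K_pos) with K_pos = K_p·G_p(0).
G_p(0) = 0.5556. Require 1/(1 + K_p·0.5556) = 0.05, so 1 + 0.5556·K_p = 20.
K_p = (20 − 1)/0.5556 = 34.2.

K_p = 34.2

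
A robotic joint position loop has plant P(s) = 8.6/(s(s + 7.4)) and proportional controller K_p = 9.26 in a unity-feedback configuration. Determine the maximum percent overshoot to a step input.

23.9%

The closed-loop denominator s² + 7.4s + 79.64 gives ω_n = √79.64 = 8.924 and ζ = 7.4/(2ω_n) = 0.4146.
%OS = 100·exp(−πζ/√(1−ζ²)) = 100·exp(−π·0.4146/√0.8281) = 23.9%.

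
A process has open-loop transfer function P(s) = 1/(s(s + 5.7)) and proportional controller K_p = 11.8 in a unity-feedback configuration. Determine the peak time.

T_p = 1.64 s

Closed-loop characteristic equation: s² + 5.7s + 11.8 = 0, so ω_n = 3.435 rad/s and ζ = 5.7/(2·3.435) = 0.8297.
Damped frequency ω_d = ω_n√(1−ζ²) = 1.918 rad/s, so peak time T_p = π/ω_d = 1.64 s.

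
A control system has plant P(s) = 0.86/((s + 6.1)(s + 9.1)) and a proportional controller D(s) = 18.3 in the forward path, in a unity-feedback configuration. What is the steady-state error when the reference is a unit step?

0.779

The loop is type 0. Static position error constant K_pos = D(0)·P(0) = 18.3·0.01549 = 0.2835.
Steady-state error to a unit step: e_ss = 1/(1+K_pos) = 1/1.284 = 0.779.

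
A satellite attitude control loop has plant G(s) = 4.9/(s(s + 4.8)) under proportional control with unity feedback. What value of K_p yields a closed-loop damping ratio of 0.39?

K_p = 7.73

Closed-loop characteristic equation: s² + 4.8s + K_p·4.9 = 0.
So ω_n = √(4.9K_p) and 2ζω_n = 4.8, giving ζ = 4.8/(2√(4.9K_p)).
Setting ζ = 0.39: √(4.9K_p) = 4.8/(2·0.39) = 6.154, so K_p = 37.87/4.9 = 7.73.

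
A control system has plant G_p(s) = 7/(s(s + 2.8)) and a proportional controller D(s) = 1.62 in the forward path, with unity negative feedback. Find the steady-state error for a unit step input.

The open loop D(s)G_p(s) has a pole at the origin (type 1), so the static position error constant is infinite and e_ss = 1/(1+∞) = 0.

0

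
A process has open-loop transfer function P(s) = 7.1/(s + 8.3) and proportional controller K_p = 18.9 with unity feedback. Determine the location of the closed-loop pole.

s = -142.5

Closed-loop transfer function: T(s) = K_p·P(s)/(1 + K_p·P(s)) = 134.2/(s + 8.3 + 134.2) = 134.2/(s + 142.5).
The closed-loop pole is at s = −142.5.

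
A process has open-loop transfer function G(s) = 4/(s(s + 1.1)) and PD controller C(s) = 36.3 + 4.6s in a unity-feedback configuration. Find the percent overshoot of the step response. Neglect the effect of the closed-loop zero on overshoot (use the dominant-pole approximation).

Forward path: (36.3 + 4.6s)·4/(s(s+1.1)). The closed-loop characteristic equation is s² + (1.1 + 4·4.6)s + 4·36.3 = 0.
That is s² + 19.5s + 145.2 = 0, so ω_n = 12.05 rad/s and ζ = 19.5/(2·12.05) = 0.8091.
%OS = 100·exp(−πζ/√(1−ζ²)) = 1.32%.

1.32%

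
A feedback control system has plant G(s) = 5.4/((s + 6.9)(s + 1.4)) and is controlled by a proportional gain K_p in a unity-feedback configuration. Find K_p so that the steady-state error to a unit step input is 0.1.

The loop is type 0, so e_ss(step) = 1/(1 + K_pos) with K_pos = K_p·G(0).
G(0) = 0.559. Require 1/(1 + K_p·0.559) = 0.1, so 1 + 0.559·K_p = 10.
K_p = (10 − 1)/0.559 = 16.1.

K_p = 16.1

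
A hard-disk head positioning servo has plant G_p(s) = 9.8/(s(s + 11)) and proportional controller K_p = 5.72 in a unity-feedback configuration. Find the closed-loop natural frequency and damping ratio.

ω_n = 7.49 rad/s, ζ = 0.735

With unity feedback the closed-loop characteristic equation is s² + 11s + 5.72·9.8 = s² + 11s + 56.06 = 0.
Matching s² + 2ζω_n s + ω_n²: ω_n = √56.06 = 7.487 rad/s and 2ζω_n = 11, so ζ = 11/(2·7.487) = 0.735.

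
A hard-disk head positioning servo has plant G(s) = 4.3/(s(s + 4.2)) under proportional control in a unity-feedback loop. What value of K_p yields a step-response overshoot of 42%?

From %OS = 100·exp(−πζ/√(1−ζ²)) = 42%, ζ = −ln(0.42)/√(π²+ln²(0.42)) = 0.2662.
Characteristic equation s² + 4.2s + 4.3K_p = 0 gives ζ = 4.2/(2√(4.3K_p)).
Setting ζ = 0.2662: √(4.3K_p) = 4.2/(2·0.2662) = 7.89, so K_p = 62.25/4.3 = 14.5.

K_p = 14.5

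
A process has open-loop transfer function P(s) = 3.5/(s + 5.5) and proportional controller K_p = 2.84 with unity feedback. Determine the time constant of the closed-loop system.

τ = 0.0648 s

Closed-loop transfer function: T(s) = K_p·P(s)/(1 + K_p·P(s)) = 9.94/(s + 5.5 + 9.94) = 9.94/(s + 15.44).
Time constant τ = 1/15.44 = 0.0648 s.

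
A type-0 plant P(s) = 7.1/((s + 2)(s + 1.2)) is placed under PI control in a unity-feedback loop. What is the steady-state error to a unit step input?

The PI controller's integrator makes the forward path type 1, so e_ss to a step is zero.

0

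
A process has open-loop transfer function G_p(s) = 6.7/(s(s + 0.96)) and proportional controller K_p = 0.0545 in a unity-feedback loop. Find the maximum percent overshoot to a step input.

The closed-loop denominator s² + 0.96s + 0.3652 gives ω_n = √0.3652 = 0.6043 and ζ = 0.96/(2ω_n) = 0.7943.
%OS = 100·exp(−πζ/√(1−ζ²)) = 100·exp(−π·0.7943/√0.369) = 1.64%.

1.64%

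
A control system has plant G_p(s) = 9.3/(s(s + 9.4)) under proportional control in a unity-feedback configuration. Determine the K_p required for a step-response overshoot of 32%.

K_p = 20.4

From %OS = 100·exp(−πζ/√(1−ζ²)) = 32%, ζ = −ln(0.32)/√(π²+ln²(0.32)) = 0.341.
Characteristic equation s² + 9.4s + 9.3K_p = 0 gives ζ = 9.4/(2√(9.3K_p)).
Setting ζ = 0.341: √(9.3K_p) = 9.4/(2·0.341) = 13.78, so K_p = 190/9.3 = 20.4.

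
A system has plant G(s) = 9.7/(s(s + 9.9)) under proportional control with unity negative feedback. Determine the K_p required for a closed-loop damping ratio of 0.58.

K_p = 7.51

Closed-loop characteristic equation: s² + 9.9s + K_p·9.7 = 0.
So ω_n = √(9.7K_p) and 2ζω_n = 9.9, giving ζ = 9.9/(2√(9.7K_p)).
Setting ζ = 0.58: √(9.7K_p) = 9.9/(2·0.58) = 8.534, so K_p = 72.84/9.7 = 7.51.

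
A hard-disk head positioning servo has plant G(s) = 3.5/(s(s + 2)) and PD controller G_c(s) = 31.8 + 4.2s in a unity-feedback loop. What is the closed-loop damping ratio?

ζ = 0.791

Forward path: (31.8 + 4.2s)·3.5/(s(s+2)). The closed-loop characteristic equation is s² + (2 + 3.5·4.2)s + 3.5·31.8 = 0.
That is s² + 16.7s + 111.3 = 0, so ω_n = 10.55 rad/s and ζ = 16.7/(2·10.55) = 0.7915.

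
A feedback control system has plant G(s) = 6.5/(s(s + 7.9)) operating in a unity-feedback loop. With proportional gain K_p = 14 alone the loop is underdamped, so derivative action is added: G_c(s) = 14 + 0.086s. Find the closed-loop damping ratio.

ζ = 0.443

Forward path: (14 + 0.086s)·6.5/(s(s+7.9)). The closed-loop characteristic equation is s² + (7.9 + 6.5·0.086)s + 6.5·14 = 0.
That is s² + 8.459s + 91 = 0, so ω_n = 9.539 rad/s and ζ = 8.459/(2·9.539) = 0.4434.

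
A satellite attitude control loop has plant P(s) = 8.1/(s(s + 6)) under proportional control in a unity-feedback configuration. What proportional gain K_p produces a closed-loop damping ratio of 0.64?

Closed-loop characteristic equation: s² + 6s + K_p·8.1 = 0.
So ω_n = √(8.1K_p) and 2ζω_n = 6, giving ζ = 6/(2√(8.1K_p)).
Setting ζ = 0.64: √(8.1K_p) = 6/(2·0.64) = 4.688, so K_p = 21.97/8.1 = 2.71.

K_p = 2.71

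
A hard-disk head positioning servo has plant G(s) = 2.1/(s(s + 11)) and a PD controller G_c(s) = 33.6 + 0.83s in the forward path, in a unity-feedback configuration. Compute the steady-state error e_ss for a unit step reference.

The open loop G_c(s)G(s) has a pole at the origin (type 1), so the static position error constant is infinite and e_ss = 1/(1+∞) = 0.

0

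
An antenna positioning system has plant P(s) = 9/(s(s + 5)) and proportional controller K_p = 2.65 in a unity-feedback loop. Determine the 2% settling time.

T_s ≈ 1.6 s

From 1 + K_pP(s) = 0: s² + 5s + 23.85 = 0 ⇒ ω_n = 4.884, ζ = 0.5119.
2% settling time T_s ≈ 4/(ζω_n) = 4/2.5 = 1.6 s.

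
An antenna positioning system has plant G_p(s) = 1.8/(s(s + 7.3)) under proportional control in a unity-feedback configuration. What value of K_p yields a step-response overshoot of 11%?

From %OS = 100·exp(−πζ/√(1−ζ²)) = 11%, ζ = −ln(0.11)/√(π²+ln²(0.11)) = 0.5749.
Characteristic equation s² + 7.3s + 1.8K_p = 0 gives ζ = 7.3/(2√(1.8K_p)).
Setting ζ = 0.5749: √(1.8K_p) = 7.3/(2·0.5749) = 6.349, so K_p = 40.31/1.8 = 22.4.

K_p = 22.4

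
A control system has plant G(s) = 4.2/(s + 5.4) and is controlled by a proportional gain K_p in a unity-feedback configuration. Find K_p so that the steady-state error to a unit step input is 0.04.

For a type-0 loop with proportional control, e_ss = 1/(1 + K_p·G(0)).
G(0) = 0.7778. Require 1/(1 + K_p·0.7778) = 0.04, so 1 + 0.7778·K_p = 25.
K_p = (25 − 1)/0.7778 = 30.9.

K_p = 30.9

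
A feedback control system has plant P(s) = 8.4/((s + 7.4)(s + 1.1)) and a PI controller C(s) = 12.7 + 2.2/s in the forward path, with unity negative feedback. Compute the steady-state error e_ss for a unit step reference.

The open loop C(s)P(s) has a pole at the origin (type 1), so the static position error constant is infinite and e_ss = 1/(1+∞) = 0.

0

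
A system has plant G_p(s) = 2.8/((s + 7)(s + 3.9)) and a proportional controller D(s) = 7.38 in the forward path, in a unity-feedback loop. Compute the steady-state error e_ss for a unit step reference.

The loop is type 0. Static position error constant K_pos = D(0)·G_p(0) = 7.38·0.1026 = 0.7569.
Steady-state error to a unit step: e_ss = 1/(1+K_pos) = 1/1.757 = 0.569.

0.569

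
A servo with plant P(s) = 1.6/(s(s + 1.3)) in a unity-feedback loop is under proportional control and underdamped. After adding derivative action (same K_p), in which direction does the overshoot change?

decrease

The derivative term adds K·K_d to the s-coefficient of the characteristic equation, raising 2ζω_n while ω_n is unchanged; ζ increases, so overshoot decreases.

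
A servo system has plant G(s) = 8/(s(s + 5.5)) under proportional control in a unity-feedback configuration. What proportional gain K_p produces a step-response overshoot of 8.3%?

K_p = 2.45

From %OS = 100·exp(−πζ/√(1−ζ²)) = 8.3%, ζ = −ln(0.083)/√(π²+ln²(0.083)) = 0.621.
Characteristic equation s² + 5.5s + 8K_p = 0 gives ζ = 5.5/(2√(8K_p)).
Setting ζ = 0.621: √(8K_p) = 5.5/(2·0.621) = 4.428, so K_p = 19.61/8 = 2.45.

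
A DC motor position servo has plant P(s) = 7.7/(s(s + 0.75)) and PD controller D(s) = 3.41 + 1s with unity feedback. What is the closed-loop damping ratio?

Forward path: (3.41 + 1s)·7.7/(s(s+0.75)). The closed-loop characteristic equation is s² + (0.75 + 7.7·1)s + 7.7·3.41 = 0.
That is s² + 8.45s + 26.26 = 0, so ω_n = 5.124 rad/s and ζ = 8.45/(2·5.124) = 0.8245.

ζ = 0.825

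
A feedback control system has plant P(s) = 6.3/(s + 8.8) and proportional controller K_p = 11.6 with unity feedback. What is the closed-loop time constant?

τ = 0.0122 s

Closed-loop transfer function: T(s) = K_p·P(s)/(1 + K_p·P(s)) = 73.08/(s + 8.8 + 73.08) = 73.08/(s + 81.88).
Time constant τ = 1/81.88 = 0.0122 s.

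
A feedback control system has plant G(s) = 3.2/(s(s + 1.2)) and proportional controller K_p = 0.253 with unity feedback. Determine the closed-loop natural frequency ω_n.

ω_n = 0.9 rad/s

With unity feedback the closed-loop characteristic equation is s² + 1.2s + 0.253·3.2 = s² + 1.2s + 0.8096 = 0.
So ω_n² = 0.8096 ⇒ ω_n = 0.8998 rad/s, and ζ = 1.2/(2ω_n) = 0.667.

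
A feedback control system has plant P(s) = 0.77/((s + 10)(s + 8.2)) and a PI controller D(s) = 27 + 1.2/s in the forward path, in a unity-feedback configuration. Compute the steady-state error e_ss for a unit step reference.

0

The open loop D(s)P(s) has a pole at the origin (type 1), so the static position error constant is infinite and e_ss = 1/(1+∞) = 0.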